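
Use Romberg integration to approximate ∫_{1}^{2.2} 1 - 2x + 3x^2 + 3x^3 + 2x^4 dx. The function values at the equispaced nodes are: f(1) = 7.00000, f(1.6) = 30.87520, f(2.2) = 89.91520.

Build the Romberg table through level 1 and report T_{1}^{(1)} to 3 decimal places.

44.083

T_{0}^{(0)} (trapezoid, 1 panel, h=1.2000): 58.14912
T_{1}^{(0)} (trapezoid, 2 panels, h=0.6000): 47.59968
T_{1}^{(1)} = 47.59968 + (47.59968 − 58.14912)/3 = 44.08320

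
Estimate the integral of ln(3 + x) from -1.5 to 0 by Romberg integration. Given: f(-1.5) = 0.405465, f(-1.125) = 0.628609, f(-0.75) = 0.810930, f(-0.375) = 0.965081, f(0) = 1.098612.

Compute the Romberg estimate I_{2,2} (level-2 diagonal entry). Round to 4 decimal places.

I_{0,0} (trapezoid, 1 panel, h=1.5000): 1.128058
I_{1,0} (trapezoid, 2 panels, h=0.7500): 1.172226
I_{2,0} (trapezoid, 4 panels, h=0.3750): 1.183747
I_{1,1} = 1.172226 + (1.172226 − 1.128058)/3 = 1.186949
I_{2,1} = 1.183747 + (1.183747 − 1.172226)/3 = 1.187587
I_{2,2} = 1.187587 + (1.187587 − 1.186949)/15 = 1.187630

1.1876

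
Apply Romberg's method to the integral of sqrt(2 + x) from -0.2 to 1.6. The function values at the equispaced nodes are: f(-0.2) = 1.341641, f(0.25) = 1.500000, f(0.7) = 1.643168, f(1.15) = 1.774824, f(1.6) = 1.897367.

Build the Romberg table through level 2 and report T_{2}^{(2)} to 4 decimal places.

2.9437

T_{0}^{(0)} (trapezoid, 1 panel, h=1.8000): 2.915107
T_{1}^{(0)} (trapezoid, 2 panels, h=0.9000): 2.936405
T_{2}^{(0)} (trapezoid, 4 panels, h=0.4500): 2.941873
T_{1}^{(1)} = 2.936405 + (2.936405 − 2.915107)/3 = 2.943504
T_{2}^{(1)} = 2.941873 + (2.941873 − 2.936405)/3 = 2.943696
T_{2}^{(2)} = 2.943696 + (2.943696 − 2.943504)/15 = 2.943709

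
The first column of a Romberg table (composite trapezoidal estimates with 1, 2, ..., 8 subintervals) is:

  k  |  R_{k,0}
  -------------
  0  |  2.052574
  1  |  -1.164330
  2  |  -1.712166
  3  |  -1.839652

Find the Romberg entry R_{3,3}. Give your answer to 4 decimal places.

Richardson extrapolation on the trapezoidal column (denominator 4−1=3):
R_{1,1} = -1.164330 + (-1.164330 − 2.052574)/3 = -2.236631
R_{2,1} = (4·(-1.712166) − (-1.164330)) / 3 = -1.894778
R_{3,1} = (4·(-1.839652) − (-1.712166)) / 3 = -1.882147
R_{2,2} = -1.894778 + (-1.894778 − (-2.236631))/15 = -1.871988
R_{3,2} = (16·(-1.882147) − (-1.894778)) / 15 = -1.881305
R_{3,3} = -1.881305 + (-1.881305 − (-1.871988))/63 = -1.881453
(Column j=1 coincides with Simpson's rule on the same nodes.)

-1.8815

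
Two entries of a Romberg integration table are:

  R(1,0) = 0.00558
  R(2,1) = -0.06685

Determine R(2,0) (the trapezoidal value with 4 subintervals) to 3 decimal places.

-0.049

From R(2,1) = (4·R(2,0) − R(1,0))/3, solve for R(2,0):
4·R(2,0) = 3·(-0.06685) + 0.00558 = -0.19497
R(2,0) = -0.04874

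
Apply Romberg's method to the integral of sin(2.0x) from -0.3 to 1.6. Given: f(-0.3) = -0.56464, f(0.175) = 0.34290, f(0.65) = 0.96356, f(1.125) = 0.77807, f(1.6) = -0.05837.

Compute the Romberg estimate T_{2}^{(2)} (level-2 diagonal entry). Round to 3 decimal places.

T_{0}^{(0)} (trapezoid, 1 panel, h=1.9000): -0.59186
T_{1}^{(0)} (trapezoid, 2 panels, h=0.9500): 0.61945
T_{2}^{(0)} (trapezoid, 4 panels, h=0.4750): 0.84219
T_{1}^{(1)} = 0.61945 + (0.61945 − (-0.59186))/3 = 1.02322
T_{2}^{(1)} = 0.84219 + (0.84219 − 0.61945)/3 = 0.91644
T_{2}^{(2)} = 0.91644 + (0.91644 − 1.02322)/15 = 0.90932

0.909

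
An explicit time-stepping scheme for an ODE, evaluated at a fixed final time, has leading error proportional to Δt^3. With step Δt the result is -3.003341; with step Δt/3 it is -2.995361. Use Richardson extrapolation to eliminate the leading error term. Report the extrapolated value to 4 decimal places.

The leading error scales as Δt^3; refining by a factor of 3 reduces it by 3^3 = 27.
Extrapolated value = (27·A(Δt/3) − A(Δt)) / (27 − 1)
= (27·(-2.995361) − (-3.003341)) / 26
= -77.871406 / 26 = -2.995054

-2.9951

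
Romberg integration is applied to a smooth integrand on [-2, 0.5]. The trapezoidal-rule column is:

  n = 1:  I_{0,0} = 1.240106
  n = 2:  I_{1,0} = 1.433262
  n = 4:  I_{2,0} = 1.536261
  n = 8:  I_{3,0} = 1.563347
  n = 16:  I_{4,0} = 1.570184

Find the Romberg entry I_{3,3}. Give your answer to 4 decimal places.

1.5724

Richardson extrapolation on the trapezoidal column (denominator 4−1=3):
I_{1,1} = 1.433262 + (1.433262 − 1.240106)/3 = 1.497647
I_{2,1} = 1.536261 + (1.536261 − 1.433262)/3 = 1.570594
I_{3,1} = (4·1.563347 − 1.536261) / 3 = 1.572376
I_{2,2} = (16·1.570594 − 1.497647) / 15 = 1.575457
I_{3,2} = (16·1.572376 − 1.570594) / 15 = 1.572495
I_{3,3} = (64·1.572495 − 1.575457) / 63 = 1.572448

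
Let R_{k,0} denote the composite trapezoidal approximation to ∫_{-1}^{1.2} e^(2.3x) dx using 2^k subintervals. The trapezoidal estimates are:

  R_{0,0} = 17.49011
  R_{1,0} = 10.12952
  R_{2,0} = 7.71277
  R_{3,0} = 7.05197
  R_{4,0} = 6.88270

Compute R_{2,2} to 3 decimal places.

Richardson extrapolation on the trapezoidal column (denominator 4−1=3):
R_{1,1} = (4·10.12952 − 17.49011) / 3 = 7.67599
R_{2,1} = (4·7.71277 − 10.12952) / 3 = 6.90719
R_{2,2} = 6.90719 + (6.90719 − 7.67599)/15 = 6.85594

6.856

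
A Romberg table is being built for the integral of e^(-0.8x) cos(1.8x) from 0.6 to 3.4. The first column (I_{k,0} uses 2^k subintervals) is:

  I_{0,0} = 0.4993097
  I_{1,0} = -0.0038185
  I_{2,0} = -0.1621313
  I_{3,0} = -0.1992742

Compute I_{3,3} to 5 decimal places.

-0.21134

Richardson extrapolation on the trapezoidal column (denominator 4−1=3):
I_{1,1} = -0.0038185 + (-0.0038185 − 0.4993097)/3 = -0.1715279
I_{2,1} = (4·(-0.1621313) − (-0.0038185)) / 3 = -0.2149022
I_{3,1} = (4·(-0.1992742) − (-0.1621313)) / 3 = -0.2116552
I_{2,2} = -0.2149022 + (-0.2149022 − (-0.1715279))/15 = -0.2177938
I_{3,2} = (16·(-0.2116552) − (-0.2149022)) / 15 = -0.2114387
I_{3,3} = -0.2114387 + (-0.2114387 − (-0.2177938))/63 = -0.2113378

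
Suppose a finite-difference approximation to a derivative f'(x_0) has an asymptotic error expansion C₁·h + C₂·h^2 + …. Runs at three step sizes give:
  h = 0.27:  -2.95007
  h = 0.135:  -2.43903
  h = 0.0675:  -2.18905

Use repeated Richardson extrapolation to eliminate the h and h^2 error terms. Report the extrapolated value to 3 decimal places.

-1.943

First eliminate the h term (factor 2^1 = 2):
  B₁ = (2·(-2.43903) − (-2.95007))/1 = -1.92799
  B₂ = (2·(-2.18905) − (-2.43903))/1 = -1.93907
Then eliminate the h^2 term (factor 2^2 = 4):
  (4·(-1.93907) − (-1.92799))/3 = -1.94276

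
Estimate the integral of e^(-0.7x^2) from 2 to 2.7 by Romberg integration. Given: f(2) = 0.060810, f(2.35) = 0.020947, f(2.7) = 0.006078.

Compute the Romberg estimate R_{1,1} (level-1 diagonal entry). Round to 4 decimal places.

0.0176

R_{0,0} (trapezoid, 1 panel, h=0.7000): 0.023411
R_{1,0} (trapezoid, 2 panels, h=0.3500): 0.019037
R_{1,1} = 0.019037 + (0.019037 − 0.023411)/3 = 0.017579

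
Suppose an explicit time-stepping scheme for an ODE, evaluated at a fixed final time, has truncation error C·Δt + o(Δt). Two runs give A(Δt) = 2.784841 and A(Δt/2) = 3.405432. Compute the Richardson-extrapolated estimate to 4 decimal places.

4.0260

Extrapolated value = (2·A(Δt/2) − A(Δt)) / (2 − 1)
= (2·3.405432 − 2.784841) / 1
= 4.026023 / 1 = 4.026023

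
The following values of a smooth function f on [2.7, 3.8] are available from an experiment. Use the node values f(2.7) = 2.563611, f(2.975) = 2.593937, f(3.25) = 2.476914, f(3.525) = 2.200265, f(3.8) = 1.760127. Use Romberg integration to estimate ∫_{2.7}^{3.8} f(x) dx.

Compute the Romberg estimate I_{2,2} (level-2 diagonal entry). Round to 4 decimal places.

I_{0,0} (trapezoid, 1 panel, h=1.1000): 2.378056
I_{1,0} (trapezoid, 2 panels, h=0.5500): 2.551331
I_{2,0} (trapezoid, 4 panels, h=0.2750): 2.594071
I_{1,1} = 2.551331 + (2.551331 − 2.378056)/3 = 2.609089
I_{2,1} = 2.594071 + (2.594071 − 2.551331)/3 = 2.608318
I_{2,2} = 2.608318 + (2.608318 − 2.609089)/15 = 2.608267

2.6083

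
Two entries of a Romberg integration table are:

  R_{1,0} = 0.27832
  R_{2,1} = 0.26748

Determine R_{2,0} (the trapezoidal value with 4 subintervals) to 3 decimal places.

0.270

From R_{2,1} = (4·R_{2,0} − R_{1,0})/3, solve for R_{2,0}:
4·R_{2,0} = 3·0.26748 + 0.27832 = 1.08076
R_{2,0} = 0.27019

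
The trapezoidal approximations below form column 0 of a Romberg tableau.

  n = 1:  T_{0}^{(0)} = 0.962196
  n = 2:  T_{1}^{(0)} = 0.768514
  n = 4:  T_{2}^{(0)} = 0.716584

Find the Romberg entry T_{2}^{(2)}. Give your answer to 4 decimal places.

0.6990

T_{1}^{(1)} = 0.768514 + (0.768514 − 0.962196)/3 = 0.703953
T_{2}^{(1)} = (4·0.716584 − 0.768514) / 3 = 0.699274
T_{2}^{(2)} = 0.699274 + (0.699274 − 0.703953)/15 = 0.698962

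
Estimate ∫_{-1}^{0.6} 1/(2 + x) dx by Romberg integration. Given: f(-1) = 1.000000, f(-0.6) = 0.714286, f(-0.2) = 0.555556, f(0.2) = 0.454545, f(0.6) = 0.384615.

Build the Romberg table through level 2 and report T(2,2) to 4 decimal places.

0.9558

T(0,0) (trapezoid, 1 panel, h=1.6000): 1.107692
T(1,0) (trapezoid, 2 panels, h=0.8000): 0.998291
T(2,0) (trapezoid, 4 panels, h=0.4000): 0.966678
T(1,1) = 0.998291 + (0.998291 − 1.107692)/3 = 0.961824
T(2,1) = 0.966678 + (0.966678 − 0.998291)/3 = 0.956140
T(2,2) = 0.956140 + (0.956140 − 0.961824)/15 = 0.955761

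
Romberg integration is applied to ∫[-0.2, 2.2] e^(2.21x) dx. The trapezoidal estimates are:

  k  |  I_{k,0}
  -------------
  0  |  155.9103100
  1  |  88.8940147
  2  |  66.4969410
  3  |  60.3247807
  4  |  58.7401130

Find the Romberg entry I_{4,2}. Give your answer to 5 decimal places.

58.20819

Richardson extrapolation on the trapezoidal column (denominator 4−1=3):
I_{3,1} = (4·60.3247807 − 66.4969410) / 3 = 58.2673939
I_{4,1} = (4·58.7401130 − 60.3247807) / 3 = 58.2118904
I_{4,2} = 58.2118904 + (58.2118904 − 58.2673939)/15 = 58.2081902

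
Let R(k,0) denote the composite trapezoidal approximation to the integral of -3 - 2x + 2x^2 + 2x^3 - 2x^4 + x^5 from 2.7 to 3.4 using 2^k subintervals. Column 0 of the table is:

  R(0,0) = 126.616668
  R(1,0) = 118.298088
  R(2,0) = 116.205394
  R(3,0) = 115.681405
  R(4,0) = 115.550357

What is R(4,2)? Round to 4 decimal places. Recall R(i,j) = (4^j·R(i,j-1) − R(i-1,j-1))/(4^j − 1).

115.5067

R(3,1) = 115.681405 + (115.681405 − 116.205394)/3 = 115.506742
R(4,1) = (4·115.550357 − 115.681405) / 3 = 115.506674
R(4,2) = (16·115.506674 − 115.506742) / 15 = 115.506669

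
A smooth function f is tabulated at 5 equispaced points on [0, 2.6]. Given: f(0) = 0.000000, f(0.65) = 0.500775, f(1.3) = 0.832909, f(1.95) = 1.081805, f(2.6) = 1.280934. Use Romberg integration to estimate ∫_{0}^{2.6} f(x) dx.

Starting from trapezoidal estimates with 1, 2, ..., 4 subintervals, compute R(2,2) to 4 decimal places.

2.0108

R(0,0) (trapezoid, 1 panel, h=2.6000): 1.665214
R(1,0) (trapezoid, 2 panels, h=1.3000): 1.915389
R(2,0) (trapezoid, 4 panels, h=0.6500): 1.986371
R(1,1) = 1.915389 + (1.915389 − 1.665214)/3 = 1.998781
R(2,1) = 1.986371 + (1.986371 − 1.915389)/3 = 2.010032
R(2,2) = 2.010032 + (2.010032 − 1.998781)/15 = 2.010782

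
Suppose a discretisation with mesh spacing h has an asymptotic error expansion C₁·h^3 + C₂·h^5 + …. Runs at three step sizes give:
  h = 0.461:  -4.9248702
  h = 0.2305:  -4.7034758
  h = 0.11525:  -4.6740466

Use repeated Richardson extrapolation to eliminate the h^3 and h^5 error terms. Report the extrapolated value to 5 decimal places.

First eliminate the h^3 term (factor 2^3 = 8):
  B₁ = (8·(-4.7034758) − (-4.9248702))/7 = -4.6718480
  B₂ = (8·(-4.6740466) − (-4.7034758))/7 = -4.6698424
Then eliminate the h^5 term (factor 2^5 = 32):
  (32·(-4.6698424) − (-4.6718480))/31 = -4.6697777

-4.66978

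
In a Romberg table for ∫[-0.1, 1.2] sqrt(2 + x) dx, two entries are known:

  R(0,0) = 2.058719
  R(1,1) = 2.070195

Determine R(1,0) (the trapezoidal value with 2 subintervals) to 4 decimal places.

2.0673

From R(1,1) = (4·R(1,0) − R(0,0))/3, solve for R(1,0):
4·R(1,0) = 3·2.070195 + 2.058719 = 8.269304
R(1,0) = 2.067326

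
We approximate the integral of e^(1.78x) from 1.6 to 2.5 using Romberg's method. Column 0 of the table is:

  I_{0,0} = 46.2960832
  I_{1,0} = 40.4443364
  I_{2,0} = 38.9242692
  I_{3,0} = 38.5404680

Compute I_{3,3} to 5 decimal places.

I_{1,1} = (4·40.4443364 − 46.2960832) / 3 = 38.4937541
I_{2,1} = 38.9242692 + (38.9242692 − 40.4443364)/3 = 38.4175801
I_{3,1} = (4·38.5404680 − 38.9242692) / 3 = 38.4125343
I_{2,2} = (16·38.4175801 − 38.4937541) / 15 = 38.4125018
I_{3,2} = (16·38.4125343 − 38.4175801) / 15 = 38.4121979
I_{3,3} = (64·38.4121979 − 38.4125018) / 63 = 38.4121931
(Column j=1 coincides with Simpson's rule on the same nodes.)

38.41219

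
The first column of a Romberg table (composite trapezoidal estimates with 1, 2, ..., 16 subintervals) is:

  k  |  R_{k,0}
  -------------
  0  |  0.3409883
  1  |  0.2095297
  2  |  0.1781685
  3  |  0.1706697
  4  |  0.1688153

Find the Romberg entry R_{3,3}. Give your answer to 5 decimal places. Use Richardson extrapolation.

Richardson extrapolation on the trapezoidal column (denominator 4−1=3):
R_{1,1} = (4·0.2095297 − 0.3409883) / 3 = 0.1657102
R_{2,1} = 0.1781685 + (0.1781685 − 0.2095297)/3 = 0.1677148
R_{3,1} = (4·0.1706697 − 0.1781685) / 3 = 0.1681701
R_{2,2} = (16·0.1677148 − 0.1657102) / 15 = 0.1678484
R_{3,2} = 0.1681701 + (0.1681701 − 0.1677148)/15 = 0.1682005
R_{3,3} = (64·0.1682005 − 0.1678484) / 63 = 0.1682061

0.16821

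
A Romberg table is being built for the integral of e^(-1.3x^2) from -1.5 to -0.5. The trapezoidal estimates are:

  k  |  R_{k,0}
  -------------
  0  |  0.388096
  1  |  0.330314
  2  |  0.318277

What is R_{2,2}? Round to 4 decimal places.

R_{1,1} = 0.330314 + (0.330314 − 0.388096)/3 = 0.311053
R_{2,1} = 0.318277 + (0.318277 − 0.330314)/3 = 0.314265
R_{2,2} = (16·0.314265 − 0.311053) / 15 = 0.314479

0.3145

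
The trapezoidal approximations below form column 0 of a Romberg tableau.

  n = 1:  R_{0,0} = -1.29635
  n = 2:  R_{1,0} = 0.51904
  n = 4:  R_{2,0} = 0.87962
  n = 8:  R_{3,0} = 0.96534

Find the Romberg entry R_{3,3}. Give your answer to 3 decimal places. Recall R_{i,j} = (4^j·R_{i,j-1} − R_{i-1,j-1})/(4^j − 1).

0.994

Richardson extrapolation on the trapezoidal column (denominator 4−1=3):
R_{1,1} = (4·0.51904 − (-1.29635)) / 3 = 1.12417
R_{2,1} = 0.87962 + (0.87962 − 0.51904)/3 = 0.99981
R_{3,1} = (4·0.96534 − 0.87962) / 3 = 0.99391
R_{2,2} = (16·0.99981 − 1.12417) / 15 = 0.99152
R_{3,2} = 0.99391 + (0.99391 − 0.99981)/15 = 0.99352
R_{3,3} = (64·0.99352 − 0.99152) / 63 = 0.99355
(Column j=1 coincides with Simpson's rule on the same nodes.)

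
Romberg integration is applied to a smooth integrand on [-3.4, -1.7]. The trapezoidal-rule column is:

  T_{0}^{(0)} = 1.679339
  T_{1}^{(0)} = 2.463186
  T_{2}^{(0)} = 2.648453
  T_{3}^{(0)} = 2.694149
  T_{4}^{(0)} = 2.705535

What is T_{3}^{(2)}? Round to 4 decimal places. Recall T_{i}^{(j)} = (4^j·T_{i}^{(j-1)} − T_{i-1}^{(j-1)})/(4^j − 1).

2.7093

Richardson extrapolation on the trapezoidal column (denominator 4−1=3):
T_{2}^{(1)} = 2.648453 + (2.648453 − 2.463186)/3 = 2.710209
T_{3}^{(1)} = (4·2.694149 − 2.648453) / 3 = 2.709381
T_{3}^{(2)} = 2.709381 + (2.709381 − 2.710209)/15 = 2.709326
(Column j=1 coincides with Simpson's rule on the same nodes.)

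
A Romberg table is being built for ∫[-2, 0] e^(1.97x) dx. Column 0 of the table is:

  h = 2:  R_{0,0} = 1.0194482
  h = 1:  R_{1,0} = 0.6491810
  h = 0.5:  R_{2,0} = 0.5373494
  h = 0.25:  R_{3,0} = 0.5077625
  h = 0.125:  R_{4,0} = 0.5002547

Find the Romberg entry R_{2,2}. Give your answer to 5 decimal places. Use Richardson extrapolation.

R_{1,1} = 0.6491810 + (0.6491810 − 1.0194482)/3 = 0.5257586
R_{2,1} = (4·0.5373494 − 0.6491810) / 3 = 0.5000722
R_{2,2} = (16·0.5000722 − 0.5257586) / 15 = 0.4983598

0.49836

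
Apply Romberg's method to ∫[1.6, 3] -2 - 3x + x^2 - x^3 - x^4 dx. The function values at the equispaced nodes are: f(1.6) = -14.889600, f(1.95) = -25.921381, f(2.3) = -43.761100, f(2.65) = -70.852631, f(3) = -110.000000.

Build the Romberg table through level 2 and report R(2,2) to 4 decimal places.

-69.9398

R(0,0) (trapezoid, 1 panel, h=1.4000): -87.422720
R(1,0) (trapezoid, 2 panels, h=0.7000): -74.344130
R(2,0) (trapezoid, 4 panels, h=0.3500): -71.042969
R(1,1) = -74.344130 + (-74.344130 − (-87.422720))/3 = -69.984600
R(2,1) = -71.042969 + (-71.042969 − (-74.344130))/3 = -69.942582
R(2,2) = -69.942582 + (-69.942582 − (-69.984600))/15 = -69.939781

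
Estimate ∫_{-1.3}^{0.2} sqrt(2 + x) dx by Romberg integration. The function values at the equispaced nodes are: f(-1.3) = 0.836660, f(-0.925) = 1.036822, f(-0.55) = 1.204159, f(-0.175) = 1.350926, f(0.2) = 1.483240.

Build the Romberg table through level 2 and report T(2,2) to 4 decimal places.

1.7850

T(0,0) (trapezoid, 1 panel, h=1.5000): 1.739925
T(1,0) (trapezoid, 2 panels, h=0.7500): 1.773082
T(2,0) (trapezoid, 4 panels, h=0.3750): 1.781946
T(1,1) = 1.773082 + (1.773082 − 1.739925)/3 = 1.784134
T(2,1) = 1.781946 + (1.781946 − 1.773082)/3 = 1.784901
T(2,2) = 1.784901 + (1.784901 − 1.784134)/15 = 1.784952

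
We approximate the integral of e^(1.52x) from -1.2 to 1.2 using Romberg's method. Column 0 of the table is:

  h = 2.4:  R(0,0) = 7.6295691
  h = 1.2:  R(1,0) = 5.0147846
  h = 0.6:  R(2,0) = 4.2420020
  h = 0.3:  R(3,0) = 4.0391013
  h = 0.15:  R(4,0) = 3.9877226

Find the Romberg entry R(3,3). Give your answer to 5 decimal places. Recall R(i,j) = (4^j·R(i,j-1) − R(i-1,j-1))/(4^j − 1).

3.97055

Richardson extrapolation on the trapezoidal column (denominator 4−1=3):
R(1,1) = 5.0147846 + (5.0147846 − 7.6295691)/3 = 4.1431898
R(2,1) = (4·4.2420020 − 5.0147846) / 3 = 3.9844078
R(3,1) = (4·4.0391013 − 4.2420020) / 3 = 3.9714677
R(2,2) = 3.9844078 + (3.9844078 − 4.1431898)/15 = 3.9738223
R(3,2) = (16·3.9714677 − 3.9844078) / 15 = 3.9706050
R(3,3) = (64·3.9706050 − 3.9738223) / 63 = 3.9705539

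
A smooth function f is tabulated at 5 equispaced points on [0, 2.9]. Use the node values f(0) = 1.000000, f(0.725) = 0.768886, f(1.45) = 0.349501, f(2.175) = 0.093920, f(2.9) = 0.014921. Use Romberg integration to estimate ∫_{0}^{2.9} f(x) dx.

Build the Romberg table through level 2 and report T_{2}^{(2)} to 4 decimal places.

T_{0}^{(0)} (trapezoid, 1 panel, h=2.9000): 1.471635
T_{1}^{(0)} (trapezoid, 2 panels, h=1.4500): 1.242594
T_{2}^{(0)} (trapezoid, 4 panels, h=0.7250): 1.246831
T_{1}^{(1)} = 1.242594 + (1.242594 − 1.471635)/3 = 1.166247
T_{2}^{(1)} = 1.246831 + (1.246831 − 1.242594)/3 = 1.248243
T_{2}^{(2)} = 1.248243 + (1.248243 − 1.166247)/15 = 1.253709

1.2537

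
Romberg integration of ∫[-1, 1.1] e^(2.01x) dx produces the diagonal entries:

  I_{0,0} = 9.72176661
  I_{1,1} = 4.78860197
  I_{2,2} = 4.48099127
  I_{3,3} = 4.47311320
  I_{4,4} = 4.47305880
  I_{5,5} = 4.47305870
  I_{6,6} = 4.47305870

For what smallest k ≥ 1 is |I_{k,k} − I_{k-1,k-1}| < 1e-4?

k = 4

|I_{1,1} − I_{0,0}| = 4.93316464 ≥ 1e-4
|I_{2,2} − I_{1,1}| = 0.30761070 ≥ 1e-4
|I_{3,3} − I_{2,2}| = 0.00787807 ≥ 1e-4
|I_{4,4} − I_{3,3}| = 0.00005440 < 1e-4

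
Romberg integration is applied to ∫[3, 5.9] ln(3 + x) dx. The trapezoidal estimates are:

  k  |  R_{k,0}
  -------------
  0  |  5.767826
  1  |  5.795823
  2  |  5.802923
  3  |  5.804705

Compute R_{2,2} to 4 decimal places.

5.8053

Richardson extrapolation on the trapezoidal column (denominator 4−1=3):
R_{1,1} = (4·5.795823 − 5.767826) / 3 = 5.805155
R_{2,1} = (4·5.802923 − 5.795823) / 3 = 5.805290
R_{2,2} = (16·5.805290 − 5.805155) / 15 = 5.805299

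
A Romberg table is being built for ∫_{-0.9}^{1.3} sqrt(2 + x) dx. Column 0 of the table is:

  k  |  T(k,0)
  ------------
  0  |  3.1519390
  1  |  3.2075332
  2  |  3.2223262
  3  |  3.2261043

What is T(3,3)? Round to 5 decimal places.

Richardson extrapolation on the trapezoidal column (denominator 4−1=3):
T(1,1) = 3.2075332 + (3.2075332 − 3.1519390)/3 = 3.2260646
T(2,1) = (4·3.2223262 − 3.2075332) / 3 = 3.2272572
T(3,1) = (4·3.2261043 − 3.2223262) / 3 = 3.2273637
T(2,2) = 3.2272572 + (3.2272572 − 3.2260646)/15 = 3.2273367
T(3,2) = (16·3.2273637 − 3.2272572) / 15 = 3.2273708
T(3,3) = 3.2273708 + (3.2273708 − 3.2273367)/63 = 3.2273713

3.22737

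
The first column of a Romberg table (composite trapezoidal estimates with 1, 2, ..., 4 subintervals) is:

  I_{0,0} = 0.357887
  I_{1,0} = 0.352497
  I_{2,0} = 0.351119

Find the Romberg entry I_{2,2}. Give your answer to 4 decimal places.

Richardson extrapolation on the trapezoidal column (denominator 4−1=3):
I_{1,1} = (4·0.352497 − 0.357887) / 3 = 0.350700
I_{2,1} = 0.351119 + (0.351119 − 0.352497)/3 = 0.350660
I_{2,2} = 0.350660 + (0.350660 − 0.350700)/15 = 0.350657

0.3507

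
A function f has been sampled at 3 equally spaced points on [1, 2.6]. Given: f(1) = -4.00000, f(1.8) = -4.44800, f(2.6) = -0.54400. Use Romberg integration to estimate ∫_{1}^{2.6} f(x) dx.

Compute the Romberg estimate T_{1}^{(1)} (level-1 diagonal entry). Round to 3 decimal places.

-5.956

T_{0}^{(0)} (trapezoid, 1 panel, h=1.6000): -3.63520
T_{1}^{(0)} (trapezoid, 2 panels, h=0.8000): -5.37600
T_{1}^{(1)} = -5.37600 + (-5.37600 − (-3.63520))/3 = -5.95627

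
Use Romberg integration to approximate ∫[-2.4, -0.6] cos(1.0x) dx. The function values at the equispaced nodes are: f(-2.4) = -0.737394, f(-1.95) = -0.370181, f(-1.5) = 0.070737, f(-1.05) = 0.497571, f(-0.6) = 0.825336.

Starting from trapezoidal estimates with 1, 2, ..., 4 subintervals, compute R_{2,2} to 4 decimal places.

0.1108

R_{0,0} (trapezoid, 1 panel, h=1.8000): 0.079148
R_{1,0} (trapezoid, 2 panels, h=0.9000): 0.103237
R_{2,0} (trapezoid, 4 panels, h=0.4500): 0.108944
R_{1,1} = 0.103237 + (0.103237 − 0.079148)/3 = 0.111267
R_{2,1} = 0.108944 + (0.108944 − 0.103237)/3 = 0.110846
R_{2,2} = 0.110846 + (0.110846 − 0.111267)/15 = 0.110818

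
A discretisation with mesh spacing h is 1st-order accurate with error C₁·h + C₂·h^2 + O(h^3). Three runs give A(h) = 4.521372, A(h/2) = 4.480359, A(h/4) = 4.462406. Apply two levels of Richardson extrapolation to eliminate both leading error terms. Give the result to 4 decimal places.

First eliminate the h term (factor 2^1 = 2):
  B₁ = (2·4.480359 − 4.521372)/1 = 4.439346
  B₂ = (2·4.462406 − 4.480359)/1 = 4.444453
Then eliminate the h^2 term (factor 2^2 = 4):
  (4·4.444453 − 4.439346)/3 = 4.446155

4.4462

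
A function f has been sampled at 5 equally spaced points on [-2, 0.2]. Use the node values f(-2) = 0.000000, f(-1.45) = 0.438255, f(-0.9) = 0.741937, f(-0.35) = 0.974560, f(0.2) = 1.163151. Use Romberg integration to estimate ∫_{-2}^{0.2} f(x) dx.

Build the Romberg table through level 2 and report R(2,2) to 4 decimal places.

1.5218

R(0,0) (trapezoid, 1 panel, h=2.2000): 1.279466
R(1,0) (trapezoid, 2 panels, h=1.1000): 1.455864
R(2,0) (trapezoid, 4 panels, h=0.5500): 1.504980
R(1,1) = 1.455864 + (1.455864 − 1.279466)/3 = 1.514663
R(2,1) = 1.504980 + (1.504980 − 1.455864)/3 = 1.521352
R(2,2) = 1.521352 + (1.521352 − 1.514663)/15 = 1.521798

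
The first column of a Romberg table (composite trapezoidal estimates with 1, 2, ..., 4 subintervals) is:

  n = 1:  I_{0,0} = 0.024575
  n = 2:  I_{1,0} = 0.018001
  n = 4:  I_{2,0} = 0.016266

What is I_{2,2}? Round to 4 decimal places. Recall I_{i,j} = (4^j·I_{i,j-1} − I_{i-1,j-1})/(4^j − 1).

Richardson extrapolation on the trapezoidal column (denominator 4−1=3):
I_{1,1} = (4·0.018001 − 0.024575) / 3 = 0.015810
I_{2,1} = (4·0.016266 − 0.018001) / 3 = 0.015688
I_{2,2} = (16·0.015688 − 0.015810) / 15 = 0.015680
(Column j=1 coincides with Simpson's rule on the same nodes.)

0.0157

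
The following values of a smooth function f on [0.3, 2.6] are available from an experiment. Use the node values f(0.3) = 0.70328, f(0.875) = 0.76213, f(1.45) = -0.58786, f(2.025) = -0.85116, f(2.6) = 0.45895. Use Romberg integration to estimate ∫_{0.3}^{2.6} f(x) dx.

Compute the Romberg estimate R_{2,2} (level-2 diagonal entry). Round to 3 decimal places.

-0.045

R_{0,0} (trapezoid, 1 panel, h=2.3000): 1.33656
R_{1,0} (trapezoid, 2 panels, h=1.1500): -0.00776
R_{2,0} (trapezoid, 4 panels, h=0.5750): -0.05507
R_{1,1} = -0.00776 + (-0.00776 − 1.33656)/3 = -0.45587
R_{2,1} = -0.05507 + (-0.05507 − (-0.00776))/3 = -0.07084
R_{2,2} = -0.07084 + (-0.07084 − (-0.45587))/15 = -0.04517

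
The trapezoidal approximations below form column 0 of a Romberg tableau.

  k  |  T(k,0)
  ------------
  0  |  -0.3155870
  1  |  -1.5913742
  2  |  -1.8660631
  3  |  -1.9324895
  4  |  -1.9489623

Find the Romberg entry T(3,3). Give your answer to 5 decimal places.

Richardson extrapolation on the trapezoidal column (denominator 4−1=3):
T(1,1) = -1.5913742 + (-1.5913742 − (-0.3155870))/3 = -2.0166366
T(2,1) = -1.8660631 + (-1.8660631 − (-1.5913742))/3 = -1.9576261
T(3,1) = -1.9324895 + (-1.9324895 − (-1.8660631))/3 = -1.9546316
T(2,2) = (16·(-1.9576261) − (-2.0166366)) / 15 = -1.9536921
T(3,2) = -1.9546316 + (-1.9546316 − (-1.9576261))/15 = -1.9544320
T(3,3) = -1.9544320 + (-1.9544320 − (-1.9536921))/63 = -1.9544437

-1.95444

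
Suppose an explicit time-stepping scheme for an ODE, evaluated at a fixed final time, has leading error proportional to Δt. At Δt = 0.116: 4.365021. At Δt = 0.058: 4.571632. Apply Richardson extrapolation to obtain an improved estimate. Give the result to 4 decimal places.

4.7782

The leading error scales as Δt; refining by a factor of 2 reduces it by 2^1 = 2.
Extrapolated value = (2·A(Δt/2) − A(Δt)) / (2 − 1)
= (2·4.571632 − 4.365021) / 1
= 4.778243 / 1 = 4.778243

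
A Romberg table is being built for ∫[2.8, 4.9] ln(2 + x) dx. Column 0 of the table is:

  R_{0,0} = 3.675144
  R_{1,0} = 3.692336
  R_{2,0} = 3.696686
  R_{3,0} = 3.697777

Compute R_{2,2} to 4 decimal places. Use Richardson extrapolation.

Richardson extrapolation on the trapezoidal column (denominator 4−1=3):
R_{1,1} = (4·3.692336 − 3.675144) / 3 = 3.698067
R_{2,1} = (4·3.696686 − 3.692336) / 3 = 3.698136
R_{2,2} = 3.698136 + (3.698136 − 3.698067)/15 = 3.698141

3.6981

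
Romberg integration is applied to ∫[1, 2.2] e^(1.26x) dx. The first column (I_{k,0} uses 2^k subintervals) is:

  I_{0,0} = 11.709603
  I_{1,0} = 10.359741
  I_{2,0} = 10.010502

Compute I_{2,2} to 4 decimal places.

9.8930

I_{1,1} = 10.359741 + (10.359741 − 11.709603)/3 = 9.909787
I_{2,1} = 10.010502 + (10.010502 − 10.359741)/3 = 9.894089
I_{2,2} = 9.894089 + (9.894089 − 9.909787)/15 = 9.893042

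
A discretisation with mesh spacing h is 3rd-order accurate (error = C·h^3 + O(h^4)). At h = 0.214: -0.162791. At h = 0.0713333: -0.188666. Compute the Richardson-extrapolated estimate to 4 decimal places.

-0.1897

Extrapolated value = (27·A(h/3) − A(h)) / (27 − 1)
= (27·(-0.188666) − (-0.162791)) / 26
= -4.931191 / 26 = -0.189661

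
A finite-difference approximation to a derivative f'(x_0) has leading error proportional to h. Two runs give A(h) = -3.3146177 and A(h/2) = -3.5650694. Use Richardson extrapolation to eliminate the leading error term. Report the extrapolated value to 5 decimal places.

-3.81552

The leading error scales as h; refining by a factor of 2 reduces it by 2^1 = 2.
Extrapolated value = (2·A(h/2) − A(h)) / (2 − 1)
= (2·(-3.5650694) − (-3.3146177)) / 1
= -3.8155211 / 1 = -3.8155211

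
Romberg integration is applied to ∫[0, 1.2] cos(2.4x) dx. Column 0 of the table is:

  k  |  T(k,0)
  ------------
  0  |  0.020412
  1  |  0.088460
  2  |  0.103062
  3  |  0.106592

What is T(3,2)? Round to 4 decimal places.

0.1078

Richardson extrapolation on the trapezoidal column (denominator 4−1=3):
T(2,1) = 0.103062 + (0.103062 − 0.088460)/3 = 0.107929
T(3,1) = 0.106592 + (0.106592 − 0.103062)/3 = 0.107769
T(3,2) = (16·0.107769 − 0.107929) / 15 = 0.107758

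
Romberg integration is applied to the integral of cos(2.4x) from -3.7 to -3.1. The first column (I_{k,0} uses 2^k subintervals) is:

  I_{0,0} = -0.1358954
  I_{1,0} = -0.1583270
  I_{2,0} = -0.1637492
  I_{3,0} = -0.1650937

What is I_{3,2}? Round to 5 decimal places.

Richardson extrapolation on the trapezoidal column (denominator 4−1=3):
I_{2,1} = -0.1637492 + (-0.1637492 − (-0.1583270))/3 = -0.1655566
I_{3,1} = -0.1650937 + (-0.1650937 − (-0.1637492))/3 = -0.1655419
I_{3,2} = -0.1655419 + (-0.1655419 − (-0.1655566))/15 = -0.1655409

-0.16554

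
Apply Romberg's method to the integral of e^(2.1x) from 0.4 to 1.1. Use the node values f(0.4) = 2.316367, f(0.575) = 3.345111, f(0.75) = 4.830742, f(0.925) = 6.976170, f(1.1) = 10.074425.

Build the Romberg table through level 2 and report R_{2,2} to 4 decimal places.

3.6943

R_{0,0} (trapezoid, 1 panel, h=0.7000): 4.336777
R_{1,0} (trapezoid, 2 panels, h=0.3500): 3.859148
R_{2,0} (trapezoid, 4 panels, h=0.1750): 3.735798
R_{1,1} = 3.859148 + (3.859148 − 4.336777)/3 = 3.699938
R_{2,1} = 3.735798 + (3.735798 − 3.859148)/3 = 3.694681
R_{2,2} = 3.694681 + (3.694681 − 3.699938)/15 = 3.694331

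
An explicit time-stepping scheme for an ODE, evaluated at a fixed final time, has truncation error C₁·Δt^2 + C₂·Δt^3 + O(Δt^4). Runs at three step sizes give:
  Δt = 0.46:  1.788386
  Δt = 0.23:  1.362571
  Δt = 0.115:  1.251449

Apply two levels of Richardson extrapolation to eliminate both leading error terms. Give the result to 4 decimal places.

First eliminate the Δt^2 term (factor 2^2 = 4):
  B₁ = (4·1.362571 − 1.788386)/3 = 1.220633
  B₂ = (4·1.251449 − 1.362571)/3 = 1.214408
Then eliminate the Δt^3 term (factor 2^3 = 8):
  (8·1.214408 − 1.220633)/7 = 1.213519

1.2135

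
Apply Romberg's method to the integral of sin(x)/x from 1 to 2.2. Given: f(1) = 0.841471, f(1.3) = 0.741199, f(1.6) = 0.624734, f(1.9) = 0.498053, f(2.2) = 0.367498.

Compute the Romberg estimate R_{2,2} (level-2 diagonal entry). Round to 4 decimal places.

0.7415

R_{0,0} (trapezoid, 1 panel, h=1.2000): 0.725381
R_{1,0} (trapezoid, 2 panels, h=0.6000): 0.737531
R_{2,0} (trapezoid, 4 panels, h=0.3000): 0.740541
R_{1,1} = 0.737531 + (0.737531 − 0.725381)/3 = 0.741581
R_{2,1} = 0.740541 + (0.740541 − 0.737531)/3 = 0.741544
R_{2,2} = 0.741544 + (0.741544 − 0.741581)/15 = 0.741542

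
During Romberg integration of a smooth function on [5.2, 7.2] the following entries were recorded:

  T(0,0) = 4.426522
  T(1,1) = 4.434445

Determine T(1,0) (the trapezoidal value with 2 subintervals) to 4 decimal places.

From T(1,1) = (4·T(1,0) − T(0,0))/3, solve for T(1,0):
4·T(1,0) = 3·4.434445 + 4.426522 = 17.729857
T(1,0) = 4.432464

4.4325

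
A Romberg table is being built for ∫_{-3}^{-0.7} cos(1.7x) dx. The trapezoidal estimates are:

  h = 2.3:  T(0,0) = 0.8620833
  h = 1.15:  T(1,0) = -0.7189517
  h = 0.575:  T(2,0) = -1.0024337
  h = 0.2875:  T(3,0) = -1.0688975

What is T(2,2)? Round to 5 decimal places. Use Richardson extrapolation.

-1.08699

Richardson extrapolation on the trapezoidal column (denominator 4−1=3):
T(1,1) = (4·(-0.7189517) − 0.8620833) / 3 = -1.2459634
T(2,1) = -1.0024337 + (-1.0024337 − (-0.7189517))/3 = -1.0969277
T(2,2) = -1.0969277 + (-1.0969277 − (-1.2459634))/15 = -1.0869920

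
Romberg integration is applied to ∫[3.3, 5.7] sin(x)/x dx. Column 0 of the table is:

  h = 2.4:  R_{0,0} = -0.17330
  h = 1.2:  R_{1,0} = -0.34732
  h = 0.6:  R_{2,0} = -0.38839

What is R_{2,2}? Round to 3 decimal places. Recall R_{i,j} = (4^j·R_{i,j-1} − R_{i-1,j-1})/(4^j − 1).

R_{1,1} = (4·(-0.34732) − (-0.17330)) / 3 = -0.40533
R_{2,1} = (4·(-0.38839) − (-0.34732)) / 3 = -0.40208
R_{2,2} = (16·(-0.40208) − (-0.40533)) / 15 = -0.40186

-0.402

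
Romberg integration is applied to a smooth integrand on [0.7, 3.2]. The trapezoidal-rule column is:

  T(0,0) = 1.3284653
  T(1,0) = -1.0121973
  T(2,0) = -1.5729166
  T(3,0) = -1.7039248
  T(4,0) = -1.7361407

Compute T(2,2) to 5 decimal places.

Richardson extrapolation on the trapezoidal column (denominator 4−1=3):
T(1,1) = (4·(-1.0121973) − 1.3284653) / 3 = -1.7924182
T(2,1) = -1.5729166 + (-1.5729166 − (-1.0121973))/3 = -1.7598230
T(2,2) = (16·(-1.7598230) − (-1.7924182)) / 15 = -1.7576500
(Column j=1 coincides with Simpson's rule on the same nodes.)

-1.75765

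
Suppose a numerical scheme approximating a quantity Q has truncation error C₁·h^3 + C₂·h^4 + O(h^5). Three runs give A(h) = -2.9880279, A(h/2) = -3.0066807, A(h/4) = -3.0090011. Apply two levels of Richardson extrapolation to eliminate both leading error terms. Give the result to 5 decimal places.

First eliminate the h^3 term (factor 2^3 = 8):
  B₁ = (8·(-3.0066807) − (-2.9880279))/7 = -3.0093454
  B₂ = (8·(-3.0090011) − (-3.0066807))/7 = -3.0093326
Then eliminate the h^4 term (factor 2^4 = 16):
  (16·(-3.0093326) − (-3.0093454))/15 = -3.0093317

-3.00933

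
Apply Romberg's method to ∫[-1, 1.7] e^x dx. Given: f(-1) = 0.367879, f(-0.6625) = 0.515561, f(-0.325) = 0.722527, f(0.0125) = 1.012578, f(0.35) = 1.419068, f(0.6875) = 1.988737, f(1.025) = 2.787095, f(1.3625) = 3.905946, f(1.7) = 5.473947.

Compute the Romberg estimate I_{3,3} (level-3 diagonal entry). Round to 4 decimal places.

I_{0,0} (trapezoid, 1 panel, h=2.7000): 7.886465
I_{1,0} (trapezoid, 2 panels, h=1.3500): 5.858974
I_{2,0} (trapezoid, 4 panels, h=0.6750): 5.298482
I_{3,0} (trapezoid, 8 panels, h=0.3375): 5.154443
I_{1,1} = 5.858974 + (5.858974 − 7.886465)/3 = 5.183144
I_{2,1} = 5.298482 + (5.298482 − 5.858974)/3 = 5.111651
I_{3,1} = 5.154443 + (5.154443 − 5.298482)/3 = 5.106430
I_{2,2} = 5.111651 + (5.111651 − 5.183144)/15 = 5.106885
I_{3,2} = 5.106430 + (5.106430 − 5.111651)/15 = 5.106082
I_{3,3} = 5.106082 + (5.106082 − 5.106885)/63 = 5.106069

5.1061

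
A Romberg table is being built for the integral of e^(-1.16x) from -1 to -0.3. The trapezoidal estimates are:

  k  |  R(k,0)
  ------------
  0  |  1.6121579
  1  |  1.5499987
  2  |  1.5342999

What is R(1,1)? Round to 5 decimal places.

Richardson extrapolation on the trapezoidal column (denominator 4−1=3):
R(1,1) = 1.5499987 + (1.5499987 − 1.6121579)/3 = 1.5292790

1.52928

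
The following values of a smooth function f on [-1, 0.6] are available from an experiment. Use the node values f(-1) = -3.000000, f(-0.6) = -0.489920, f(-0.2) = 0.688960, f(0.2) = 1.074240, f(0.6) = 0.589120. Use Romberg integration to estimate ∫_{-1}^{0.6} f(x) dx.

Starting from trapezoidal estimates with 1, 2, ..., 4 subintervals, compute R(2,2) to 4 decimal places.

0.1794

R(0,0) (trapezoid, 1 panel, h=1.6000): -1.928704
R(1,0) (trapezoid, 2 panels, h=0.8000): -0.413184
R(2,0) (trapezoid, 4 panels, h=0.4000): 0.027136
R(1,1) = -0.413184 + (-0.413184 − (-1.928704))/3 = 0.091989
R(2,1) = 0.027136 + (0.027136 − (-0.413184))/3 = 0.173909
R(2,2) = 0.173909 + (0.173909 − 0.091989)/15 = 0.179370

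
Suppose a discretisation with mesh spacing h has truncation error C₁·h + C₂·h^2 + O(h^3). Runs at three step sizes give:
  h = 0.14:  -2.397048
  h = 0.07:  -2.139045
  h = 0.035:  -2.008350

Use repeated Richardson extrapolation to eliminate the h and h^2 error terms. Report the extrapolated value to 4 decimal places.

First eliminate the h term (factor 2^1 = 2):
  B₁ = (2·(-2.139045) − (-2.397048))/1 = -1.881042
  B₂ = (2·(-2.008350) − (-2.139045))/1 = -1.877655
Then eliminate the h^2 term (factor 2^2 = 4):
  (4·(-1.877655) − (-1.881042))/3 = -1.876526

-1.8765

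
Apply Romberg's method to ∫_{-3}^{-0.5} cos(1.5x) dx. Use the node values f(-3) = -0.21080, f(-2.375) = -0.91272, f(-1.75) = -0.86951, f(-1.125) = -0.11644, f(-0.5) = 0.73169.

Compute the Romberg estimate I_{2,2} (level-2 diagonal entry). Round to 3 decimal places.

I_{0,0} (trapezoid, 1 panel, h=2.5000): 0.65111
I_{1,0} (trapezoid, 2 panels, h=1.2500): -0.76133
I_{2,0} (trapezoid, 4 panels, h=0.6250): -1.02389
I_{1,1} = -0.76133 + (-0.76133 − 0.65111)/3 = -1.23214
I_{2,1} = -1.02389 + (-1.02389 − (-0.76133))/3 = -1.11141
I_{2,2} = -1.11141 + (-1.11141 − (-1.23214))/15 = -1.10336

-1.103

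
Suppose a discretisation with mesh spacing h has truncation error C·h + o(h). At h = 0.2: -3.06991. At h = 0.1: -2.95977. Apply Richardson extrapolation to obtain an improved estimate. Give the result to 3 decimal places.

-2.850

The leading error scales as h; refining by a factor of 2 reduces it by 2^1 = 2.
Extrapolated value = (2·A(h/2) − A(h)) / (2 − 1)
= (2·(-2.95977) − (-3.06991)) / 1
= -2.84963 / 1 = -2.84963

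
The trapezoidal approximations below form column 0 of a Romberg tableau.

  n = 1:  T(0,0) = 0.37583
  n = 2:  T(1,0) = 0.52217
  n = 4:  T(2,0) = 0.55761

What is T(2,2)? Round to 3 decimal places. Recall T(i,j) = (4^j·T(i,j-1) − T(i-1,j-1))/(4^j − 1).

0.569

Richardson extrapolation on the trapezoidal column (denominator 4−1=3):
T(1,1) = 0.52217 + (0.52217 − 0.37583)/3 = 0.57095
T(2,1) = 0.55761 + (0.55761 − 0.52217)/3 = 0.56942
T(2,2) = (16·0.56942 − 0.57095) / 15 = 0.56932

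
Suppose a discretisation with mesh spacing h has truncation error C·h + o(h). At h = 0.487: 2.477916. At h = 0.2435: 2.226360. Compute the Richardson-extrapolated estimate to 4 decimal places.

1.9748

Extrapolated value = (2·A(h/2) − A(h)) / (2 − 1)
= (2·2.226360 − 2.477916) / 1
= 1.974804 / 1 = 1.974804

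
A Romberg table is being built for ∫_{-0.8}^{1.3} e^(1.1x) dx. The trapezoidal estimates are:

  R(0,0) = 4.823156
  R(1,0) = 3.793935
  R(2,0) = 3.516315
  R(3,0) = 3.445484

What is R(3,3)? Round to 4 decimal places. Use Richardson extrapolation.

R(1,1) = 3.793935 + (3.793935 − 4.823156)/3 = 3.450861
R(2,1) = 3.516315 + (3.516315 − 3.793935)/3 = 3.423775
R(3,1) = (4·3.445484 − 3.516315) / 3 = 3.421874
R(2,2) = (16·3.423775 − 3.450861) / 15 = 3.421969
R(3,2) = 3.421874 + (3.421874 − 3.423775)/15 = 3.421747
R(3,3) = 3.421747 + (3.421747 − 3.421969)/63 = 3.421743

3.4217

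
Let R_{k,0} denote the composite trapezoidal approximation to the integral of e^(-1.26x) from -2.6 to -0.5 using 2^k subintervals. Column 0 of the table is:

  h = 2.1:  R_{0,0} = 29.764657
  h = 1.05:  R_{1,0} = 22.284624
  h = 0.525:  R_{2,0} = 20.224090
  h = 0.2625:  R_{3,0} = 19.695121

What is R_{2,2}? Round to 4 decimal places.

19.5203

Richardson extrapolation on the trapezoidal column (denominator 4−1=3):
R_{1,1} = (4·22.284624 − 29.764657) / 3 = 19.791280
R_{2,1} = 20.224090 + (20.224090 − 22.284624)/3 = 19.537245
R_{2,2} = (16·19.537245 − 19.791280) / 15 = 19.520309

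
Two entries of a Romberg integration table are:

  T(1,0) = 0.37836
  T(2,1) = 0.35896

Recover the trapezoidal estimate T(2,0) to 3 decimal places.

0.364

From T(2,1) = (4·T(2,0) − T(1,0))/3, solve for T(2,0):
4·T(2,0) = 3·0.35896 + 0.37836 = 1.45524
T(2,0) = 0.36381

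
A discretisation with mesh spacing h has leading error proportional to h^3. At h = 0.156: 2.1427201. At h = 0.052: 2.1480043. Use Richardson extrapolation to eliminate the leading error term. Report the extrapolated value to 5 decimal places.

2.14821

The leading error scales as h^3; refining by a factor of 3 reduces it by 3^3 = 27.
Extrapolated value = (27·A(h/3) − A(h)) / (27 − 1)
= (27·2.1480043 − 2.1427201) / 26
= 55.8533960 / 26 = 2.1482075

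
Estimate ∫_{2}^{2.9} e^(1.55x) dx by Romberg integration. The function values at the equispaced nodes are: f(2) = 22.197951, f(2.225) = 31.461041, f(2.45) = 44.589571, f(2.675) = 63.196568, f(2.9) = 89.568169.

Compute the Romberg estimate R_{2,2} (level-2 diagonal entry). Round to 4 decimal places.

R_{0,0} (trapezoid, 1 panel, h=0.9000): 50.294754
R_{1,0} (trapezoid, 2 panels, h=0.4500): 45.212684
R_{2,0} (trapezoid, 4 panels, h=0.2250): 43.904304
R_{1,1} = 45.212684 + (45.212684 − 50.294754)/3 = 43.518661
R_{2,1} = 43.904304 + (43.904304 − 45.212684)/3 = 43.468177
R_{2,2} = 43.468177 + (43.468177 − 43.518661)/15 = 43.464811

43.4648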